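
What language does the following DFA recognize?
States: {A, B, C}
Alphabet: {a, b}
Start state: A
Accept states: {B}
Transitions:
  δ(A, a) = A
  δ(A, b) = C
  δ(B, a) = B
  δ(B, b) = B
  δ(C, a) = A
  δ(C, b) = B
Testing a few strings:
  'aaab' → reject
  'bb' → accept
  'a' → reject
  'ab' → reject
State roles: A=no progress toward bb; B=substring bb seen; C=one trailing b
All strings over {a,b} containing the substring bb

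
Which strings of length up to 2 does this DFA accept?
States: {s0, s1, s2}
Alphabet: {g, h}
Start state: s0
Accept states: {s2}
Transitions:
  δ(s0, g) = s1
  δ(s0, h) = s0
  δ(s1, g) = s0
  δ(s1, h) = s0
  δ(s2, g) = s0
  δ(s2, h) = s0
None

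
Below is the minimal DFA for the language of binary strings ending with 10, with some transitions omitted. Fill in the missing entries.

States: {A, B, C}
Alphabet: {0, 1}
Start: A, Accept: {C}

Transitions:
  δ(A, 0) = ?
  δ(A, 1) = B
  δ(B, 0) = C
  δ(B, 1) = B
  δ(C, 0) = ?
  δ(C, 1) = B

From the language and accept set, identify what each state tracks — A: no suffix match; B: one trailing 1; C: suffix is 10.
Each missing δ(q, a) is the state matching the new tracked value after reading a.
δ(A, 0) = A; δ(C, 0) = A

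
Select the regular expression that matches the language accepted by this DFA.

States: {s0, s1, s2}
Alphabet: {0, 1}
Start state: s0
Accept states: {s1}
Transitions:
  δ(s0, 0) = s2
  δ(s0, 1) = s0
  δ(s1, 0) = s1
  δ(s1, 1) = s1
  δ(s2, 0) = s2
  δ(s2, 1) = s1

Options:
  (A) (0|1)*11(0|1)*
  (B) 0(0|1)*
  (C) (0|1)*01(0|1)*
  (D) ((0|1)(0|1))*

Check each option against the DFA on short strings; one disagreement eliminates an option:
  (A) (0|1)*11(0|1)*: on '01' the DFA goes s0 → s2 → s1 and accepts (s1 ∈ Accept), but the regex does not match it → eliminate
  (B) 0(0|1)*: on '0' the DFA goes s0 → s2 and rejects (s2 ∉ Accept), but the regex matches it → eliminate
  (C) (0|1)*01(0|1)*: agrees with the DFA on every string of length ≤ 6
  (D) ((0|1)(0|1))*: on ε the DFA stays in s0 and rejects (s0 ∉ Accept), but the regex matches it → eliminate
Only (C) is consistent with the DFA.
(C) (0|1)*01(0|1)*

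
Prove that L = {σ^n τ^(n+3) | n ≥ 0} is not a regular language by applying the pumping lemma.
Assume L is regular with pumping length p. Idea: pumping the σ-block breaks the fixed offset of 3.
Choose s = σ^p τ^(p+3) ∈ L. By the pumping lemma, s = xyz with |xy| ≤ p, |y| > 0, so y = σ^k with k ≥ 1. Then xy²z = σ^(p+k) τ^(p+3). For this to be in L we would need p+3 = (p+k)+3, i.e. k = 0, contradicting k ≥ 1. So xy²z ∉ L.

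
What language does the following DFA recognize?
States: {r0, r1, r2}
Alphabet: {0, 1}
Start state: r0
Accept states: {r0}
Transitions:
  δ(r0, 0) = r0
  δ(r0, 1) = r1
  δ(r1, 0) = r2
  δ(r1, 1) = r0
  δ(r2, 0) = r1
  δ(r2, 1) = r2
Testing a few strings:
  '0' → accept
  '1' → reject
  '10' → reject
  '1100' → accept
State roles: r0=value ≡ 0 (mod 3); r1=value ≡ 1 (mod 3); r2=value ≡ 2 (mod 3)
All binary strings representing a multiple of 3 (read in base 2; leading zeros allowed and ε counts as 0)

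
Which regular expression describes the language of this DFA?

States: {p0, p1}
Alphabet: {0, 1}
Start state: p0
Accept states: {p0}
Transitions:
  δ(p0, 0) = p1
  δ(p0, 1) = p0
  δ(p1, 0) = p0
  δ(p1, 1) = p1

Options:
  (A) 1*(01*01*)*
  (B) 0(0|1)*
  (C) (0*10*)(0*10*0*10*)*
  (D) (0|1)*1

Check each option against the DFA on short strings; one disagreement eliminates an option:
  (A) 1*(01*01*)*: agrees with the DFA on every string of length ≤ 6
  (B) 0(0|1)*: on ε the DFA stays in p0 and accepts (p0 ∈ Accept), but the regex does not match it → eliminate
  (C) (0*10*)(0*10*0*10*)*: on ε the DFA stays in p0 and accepts (p0 ∈ Accept), but the regex does not match it → eliminate
  (D) (0|1)*1: on ε the DFA stays in p0 and accepts (p0 ∈ Accept), but the regex does not match it → eliminate
Only (A) is consistent with the DFA.
(A) 1*(01*01*)*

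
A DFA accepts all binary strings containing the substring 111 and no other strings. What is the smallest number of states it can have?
By Myhill–Nerode, count the distinguishable equivalence classes: 4 classes — one per longest suffix of the input that is a prefix of '111' (lengths 0 through 2), plus an absorbing 'already seen 111' class.
4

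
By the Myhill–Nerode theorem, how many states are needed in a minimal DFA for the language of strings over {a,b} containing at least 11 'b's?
By Myhill–Nerode, count the distinguishable equivalence classes: 12 classes — having seen 0, 1, …, 10, or ≥11 copies of 'b'; any two classes i < j (j ≤ 11) are distinguished by the string b^(11−j), which takes class j to 11 copies (accepted) but leaves class i below 11 (rejected).
12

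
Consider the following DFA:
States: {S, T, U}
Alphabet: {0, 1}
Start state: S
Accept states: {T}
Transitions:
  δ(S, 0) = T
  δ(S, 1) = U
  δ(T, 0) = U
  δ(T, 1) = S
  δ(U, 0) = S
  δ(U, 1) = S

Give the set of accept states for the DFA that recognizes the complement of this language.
Complement accept states = All states \ Original accept states
= {S, T, U} \ {T}
{S, U}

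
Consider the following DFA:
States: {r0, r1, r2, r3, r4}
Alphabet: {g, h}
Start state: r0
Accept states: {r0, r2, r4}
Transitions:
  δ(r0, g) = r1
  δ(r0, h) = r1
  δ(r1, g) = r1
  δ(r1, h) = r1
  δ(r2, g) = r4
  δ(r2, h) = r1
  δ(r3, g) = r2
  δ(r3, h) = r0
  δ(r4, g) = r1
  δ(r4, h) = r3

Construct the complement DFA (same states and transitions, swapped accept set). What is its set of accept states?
Complement accept states = All states \ Original accept states
= {r0, r1, r2, r3, r4} \ {r0, r2, r4}
{r1, r3}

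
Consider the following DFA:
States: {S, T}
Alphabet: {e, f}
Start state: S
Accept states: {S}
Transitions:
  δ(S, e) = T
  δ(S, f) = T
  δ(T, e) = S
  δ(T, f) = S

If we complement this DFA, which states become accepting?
Complement accept states = All states \ Original accept states
= {S, T} \ {S}
{T}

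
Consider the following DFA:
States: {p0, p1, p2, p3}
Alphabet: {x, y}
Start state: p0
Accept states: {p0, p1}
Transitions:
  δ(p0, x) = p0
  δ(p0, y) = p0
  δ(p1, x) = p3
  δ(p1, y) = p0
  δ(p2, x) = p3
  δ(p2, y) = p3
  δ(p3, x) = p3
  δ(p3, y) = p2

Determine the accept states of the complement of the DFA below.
Complement accept states = All states \ Original accept states
= {p0, p1, p2, p3} \ {p0, p1}
{p2, p3}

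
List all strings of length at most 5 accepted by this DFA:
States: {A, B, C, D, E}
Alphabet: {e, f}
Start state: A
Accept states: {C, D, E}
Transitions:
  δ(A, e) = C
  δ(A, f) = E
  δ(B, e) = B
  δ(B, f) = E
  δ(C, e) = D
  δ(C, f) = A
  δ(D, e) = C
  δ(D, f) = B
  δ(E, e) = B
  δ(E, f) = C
e, f, ee, ff, eee, efe, eff, fef, ffe, eeee, eeff, efee, efff, feef, feff, ffee, fffe, ffff, eeeee, eeefe, eeeff, eefef, eefff, efeee, efefe, efeff, effef, efffe, feeef, feeff, fefef, feffe, ffeee, ffeff, fffee, fffff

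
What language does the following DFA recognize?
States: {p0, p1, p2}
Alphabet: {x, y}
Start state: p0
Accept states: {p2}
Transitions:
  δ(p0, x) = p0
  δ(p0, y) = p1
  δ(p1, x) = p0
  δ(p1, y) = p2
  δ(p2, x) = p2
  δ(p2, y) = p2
Testing a few strings:
  'y' → reject
  'xyy' → accept
  'yxy' → reject
  'x' → reject
State roles: p0=no progress toward yy; p1=one trailing y; p2=substring yy seen
All strings over {x,y} containing the substring yy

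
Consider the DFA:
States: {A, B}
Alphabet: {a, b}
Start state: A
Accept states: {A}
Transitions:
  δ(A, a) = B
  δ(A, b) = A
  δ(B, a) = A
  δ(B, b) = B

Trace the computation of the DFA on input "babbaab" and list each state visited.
read 'b': A → A
  read 'a': A → B
  read 'b': B → B
  read 'b': B → B
  read 'a': B → A
  read 'a': A → B
  read 'b': B → B
A -> A -> B -> B -> B -> A -> B -> B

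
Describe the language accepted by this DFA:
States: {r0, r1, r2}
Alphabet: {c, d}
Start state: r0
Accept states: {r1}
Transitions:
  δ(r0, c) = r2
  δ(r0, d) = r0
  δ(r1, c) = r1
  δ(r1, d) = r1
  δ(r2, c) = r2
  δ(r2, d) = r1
Testing a few strings:
  'd' → reject
  'c' → reject
  'dd' → reject
  'ccd' → accept
State roles: r0=no c seen yet; r1=substring cd seen; r2=seen a c, waiting for d
All strings over {c,d} containing the substring cd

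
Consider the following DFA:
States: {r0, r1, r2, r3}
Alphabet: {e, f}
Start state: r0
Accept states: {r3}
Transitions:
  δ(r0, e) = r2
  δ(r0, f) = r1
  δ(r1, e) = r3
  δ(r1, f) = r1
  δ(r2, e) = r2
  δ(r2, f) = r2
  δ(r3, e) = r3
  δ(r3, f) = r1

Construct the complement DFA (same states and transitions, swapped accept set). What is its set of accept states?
Complement accept states = All states \ Original accept states
= {r0, r1, r2, r3} \ {r3}
{r0, r1, r2}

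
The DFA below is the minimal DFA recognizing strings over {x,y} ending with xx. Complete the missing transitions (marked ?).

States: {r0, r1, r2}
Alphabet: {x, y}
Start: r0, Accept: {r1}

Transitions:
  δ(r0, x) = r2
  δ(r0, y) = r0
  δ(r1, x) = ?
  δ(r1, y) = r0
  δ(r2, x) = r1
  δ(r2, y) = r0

From the language and accept set, identify what each state tracks — r0: last symbol not x; r1: two trailing x's; r2: one trailing x.
Each missing δ(q, a) is the state matching the new tracked value after reading a.
δ(r1, x) = r1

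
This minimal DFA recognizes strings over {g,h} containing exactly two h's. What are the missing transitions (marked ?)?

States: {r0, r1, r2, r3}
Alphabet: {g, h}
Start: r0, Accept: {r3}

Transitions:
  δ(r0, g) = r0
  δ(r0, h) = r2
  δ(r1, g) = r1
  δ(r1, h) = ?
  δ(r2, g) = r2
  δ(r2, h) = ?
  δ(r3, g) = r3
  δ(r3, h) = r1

From the language and accept set, identify what each state tracks — r0: zero h's; r1: ≥ three h's (dead); r2: one h; r3: two h's.
Each missing δ(q, a) is the state matching the new tracked value after reading a.
δ(r1, h) = r1; δ(r2, h) = r3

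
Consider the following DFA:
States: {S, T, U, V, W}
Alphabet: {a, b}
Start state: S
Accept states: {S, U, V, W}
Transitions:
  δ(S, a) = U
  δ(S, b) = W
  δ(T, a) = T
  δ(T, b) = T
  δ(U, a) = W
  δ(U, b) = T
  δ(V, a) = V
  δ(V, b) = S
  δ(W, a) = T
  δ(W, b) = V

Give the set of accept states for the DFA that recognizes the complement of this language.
Complement accept states = All states \ Original accept states
= {S, T, U, V, W} \ {S, U, V, W}
{T}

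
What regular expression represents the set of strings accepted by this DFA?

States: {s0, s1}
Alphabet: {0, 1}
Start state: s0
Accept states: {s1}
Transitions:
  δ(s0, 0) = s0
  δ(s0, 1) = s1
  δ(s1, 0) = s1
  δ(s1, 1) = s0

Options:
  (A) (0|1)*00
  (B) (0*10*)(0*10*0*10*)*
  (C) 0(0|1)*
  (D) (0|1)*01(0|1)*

Check each option against the DFA on short strings; one disagreement eliminates an option:
  (A) (0|1)*00: on '1' the DFA goes s0 → s1 and accepts (s1 ∈ Accept), but the regex does not match it → eliminate
  (B) (0*10*)(0*10*0*10*)*: agrees with the DFA on every string of length ≤ 6
  (C) 0(0|1)*: on '0' the DFA goes s0 → s0 and rejects (s0 ∉ Accept), but the regex matches it → eliminate
  (D) (0|1)*01(0|1)*: on '1' the DFA goes s0 → s1 and accepts (s1 ∈ Accept), but the regex does not match it → eliminate
Only (B) is consistent with the DFA.
(B) (0*10*)(0*10*0*10*)*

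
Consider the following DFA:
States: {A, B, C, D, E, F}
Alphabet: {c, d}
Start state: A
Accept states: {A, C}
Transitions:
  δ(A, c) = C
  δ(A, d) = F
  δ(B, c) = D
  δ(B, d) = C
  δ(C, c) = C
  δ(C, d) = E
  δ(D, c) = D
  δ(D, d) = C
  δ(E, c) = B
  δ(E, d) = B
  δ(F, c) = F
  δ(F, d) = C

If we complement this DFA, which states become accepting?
Complement accept states = All states \ Original accept states
= {A, B, C, D, E, F} \ {A, C}
{B, D, E, F}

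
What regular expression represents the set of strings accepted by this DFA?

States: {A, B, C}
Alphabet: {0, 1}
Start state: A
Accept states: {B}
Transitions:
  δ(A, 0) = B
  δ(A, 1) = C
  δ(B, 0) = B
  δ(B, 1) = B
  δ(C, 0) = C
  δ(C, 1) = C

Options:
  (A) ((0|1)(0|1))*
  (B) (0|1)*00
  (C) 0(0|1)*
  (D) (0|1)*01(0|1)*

Check each option against the DFA on short strings; one disagreement eliminates an option:
  (A) ((0|1)(0|1))*: on ε the DFA stays in A and rejects (A ∉ Accept), but the regex matches it → eliminate
  (B) (0|1)*00: on '0' the DFA goes A → B and accepts (B ∈ Accept), but the regex does not match it → eliminate
  (C) 0(0|1)*: agrees with the DFA on every string of length ≤ 6
  (D) (0|1)*01(0|1)*: on '0' the DFA goes A → B and accepts (B ∈ Accept), but the regex does not match it → eliminate
Only (C) is consistent with the DFA.
(C) 0(0|1)*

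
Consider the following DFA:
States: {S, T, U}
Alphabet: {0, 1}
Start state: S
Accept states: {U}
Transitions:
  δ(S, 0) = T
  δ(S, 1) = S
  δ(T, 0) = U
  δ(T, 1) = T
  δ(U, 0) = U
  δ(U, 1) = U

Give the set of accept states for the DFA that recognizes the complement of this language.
Complement accept states = All states \ Original accept states
= {S, T, U} \ {U}
{S, T}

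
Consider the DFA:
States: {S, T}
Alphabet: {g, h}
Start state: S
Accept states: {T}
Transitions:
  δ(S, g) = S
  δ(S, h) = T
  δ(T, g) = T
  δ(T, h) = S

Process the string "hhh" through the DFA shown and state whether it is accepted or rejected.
Processing string "hhh":
  S --h--> T
  T --h--> S
  S --h--> T
Final state: T
Accept states: {T}
Yes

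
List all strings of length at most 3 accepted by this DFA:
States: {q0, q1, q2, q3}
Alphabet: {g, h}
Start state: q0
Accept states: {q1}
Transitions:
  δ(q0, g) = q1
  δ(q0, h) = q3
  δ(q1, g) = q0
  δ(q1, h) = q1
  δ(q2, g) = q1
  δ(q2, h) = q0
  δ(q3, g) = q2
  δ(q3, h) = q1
g, gh, hh, ggg, ghh, hgg, hhh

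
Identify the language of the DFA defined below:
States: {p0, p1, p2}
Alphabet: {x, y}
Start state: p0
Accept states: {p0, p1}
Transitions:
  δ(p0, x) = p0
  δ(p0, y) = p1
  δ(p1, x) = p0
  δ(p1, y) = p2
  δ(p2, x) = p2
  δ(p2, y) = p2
Testing a few strings:
  'xx' → accept
  'xy' → accept
  'yx' → accept
  'yyy' → reject
State roles: p0=last symbol not y (ok); p1=last symbol y (ok); p2=saw yy (dead)
All strings over {x,y} with no two consecutive y's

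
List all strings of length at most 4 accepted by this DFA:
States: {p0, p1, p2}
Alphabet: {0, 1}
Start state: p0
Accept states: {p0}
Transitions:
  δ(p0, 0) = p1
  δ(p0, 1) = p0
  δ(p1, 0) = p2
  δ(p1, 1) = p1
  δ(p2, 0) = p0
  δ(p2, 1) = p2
ε, 1, 11, 000, 111, 0001, 0010, 0100, 1000, 1111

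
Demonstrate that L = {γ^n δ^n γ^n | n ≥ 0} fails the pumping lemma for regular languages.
Assume L is regular with pumping length p. Idea: pumping the first γ-block unbalances it against the other two.
Choose s = γ^p δ^p γ^p ∈ L (|s| = 3p ≥ p). By the pumping lemma, s = xyz with |xy| ≤ p, |y| > 0, so y = γ^k with k ≥ 1, inside the first γ-block. Then xy²z = γ^(p+k) δ^p γ^p. The first block has length p+k ≠ p, so the three block lengths are no longer equal and xy²z ∉ L.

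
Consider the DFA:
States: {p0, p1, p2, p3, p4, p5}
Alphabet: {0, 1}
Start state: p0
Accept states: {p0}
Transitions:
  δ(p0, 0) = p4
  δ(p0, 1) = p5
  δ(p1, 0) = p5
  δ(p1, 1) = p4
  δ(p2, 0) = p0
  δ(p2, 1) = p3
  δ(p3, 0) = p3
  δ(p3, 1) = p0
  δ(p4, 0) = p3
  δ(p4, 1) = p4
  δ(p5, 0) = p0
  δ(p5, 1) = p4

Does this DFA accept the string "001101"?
Processing string "001101":
  p0 --0--> p4
  p4 --0--> p3
  p3 --1--> p0
  p0 --1--> p5
  p5 --0--> p0
  p0 --1--> p5
Final state: p5
Accept states: {p0}
No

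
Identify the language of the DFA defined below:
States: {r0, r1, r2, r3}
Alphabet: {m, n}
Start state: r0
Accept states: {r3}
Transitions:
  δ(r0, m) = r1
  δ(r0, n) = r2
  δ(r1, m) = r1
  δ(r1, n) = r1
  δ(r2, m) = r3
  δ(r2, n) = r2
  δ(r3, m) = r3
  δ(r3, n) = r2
Testing a few strings:
  'nnn' → reject
  'mm' → reject
  'm' → reject
  'n' → reject
State roles: r0=no input read; r1=started with m (dead); r2=started with n, last symbol n; r3=started with n, last symbol m
All strings over {m,n} that start with n and end with m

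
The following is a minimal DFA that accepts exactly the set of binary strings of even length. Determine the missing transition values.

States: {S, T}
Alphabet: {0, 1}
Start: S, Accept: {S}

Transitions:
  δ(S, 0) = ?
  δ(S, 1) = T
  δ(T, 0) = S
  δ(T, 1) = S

From the language and accept set, identify what each state tracks — S: even length so far; T: odd length so far.
Each missing δ(q, a) is the state matching the new tracked value after reading a.
δ(S, 0) = T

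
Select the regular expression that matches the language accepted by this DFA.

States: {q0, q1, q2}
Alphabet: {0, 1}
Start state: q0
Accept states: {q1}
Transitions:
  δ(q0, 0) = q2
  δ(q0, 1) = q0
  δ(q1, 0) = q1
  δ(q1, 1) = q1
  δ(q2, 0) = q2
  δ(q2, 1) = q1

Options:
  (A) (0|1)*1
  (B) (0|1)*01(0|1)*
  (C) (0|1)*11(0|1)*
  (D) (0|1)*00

Check each option against the DFA on short strings; one disagreement eliminates an option:
  (A) (0|1)*1: on '1' the DFA goes q0 → q0 and rejects (q0 ∉ Accept), but the regex matches it → eliminate
  (B) (0|1)*01(0|1)*: agrees with the DFA on every string of length ≤ 6
  (C) (0|1)*11(0|1)*: on '01' the DFA goes q0 → q2 → q1 and accepts (q1 ∈ Accept), but the regex does not match it → eliminate
  (D) (0|1)*00: on '00' the DFA goes q0 → q2 → q2 and rejects (q2 ∉ Accept), but the regex matches it → eliminate
Only (B) is consistent with the DFA.
(B) (0|1)*01(0|1)*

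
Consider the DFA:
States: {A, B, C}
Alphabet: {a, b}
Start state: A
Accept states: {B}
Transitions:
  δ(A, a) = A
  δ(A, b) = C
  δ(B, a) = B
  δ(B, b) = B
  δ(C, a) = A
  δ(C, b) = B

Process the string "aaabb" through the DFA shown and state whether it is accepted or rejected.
Processing string "aaabb":
  A --a--> A
  A --a--> A
  A --a--> A
  A --b--> C
  C --b--> B
Final state: B
Accept states: {B}
Yes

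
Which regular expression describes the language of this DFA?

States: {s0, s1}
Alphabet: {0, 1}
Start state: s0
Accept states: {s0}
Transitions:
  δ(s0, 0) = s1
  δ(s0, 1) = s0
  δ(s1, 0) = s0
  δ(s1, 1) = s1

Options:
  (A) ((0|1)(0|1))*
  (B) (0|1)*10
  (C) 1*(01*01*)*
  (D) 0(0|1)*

Check each option against the DFA on short strings; one disagreement eliminates an option:
  (A) ((0|1)(0|1))*: on '1' the DFA goes s0 → s0 and accepts (s0 ∈ Accept), but the regex does not match it → eliminate
  (B) (0|1)*10: on ε the DFA stays in s0 and accepts (s0 ∈ Accept), but the regex does not match it → eliminate
  (C) 1*(01*01*)*: agrees with the DFA on every string of length ≤ 6
  (D) 0(0|1)*: on ε the DFA stays in s0 and accepts (s0 ∈ Accept), but the regex does not match it → eliminate
Only (C) is consistent with the DFA.
(C) 1*(01*01*)*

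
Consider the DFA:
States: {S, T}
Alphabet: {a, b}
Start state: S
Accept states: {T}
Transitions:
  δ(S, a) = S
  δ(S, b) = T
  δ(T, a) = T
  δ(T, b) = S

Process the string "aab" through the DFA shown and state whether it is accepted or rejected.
Processing string "aab":
  S --a--> S
  S --a--> S
  S --b--> T
Final state: T
Accept states: {T}
Yes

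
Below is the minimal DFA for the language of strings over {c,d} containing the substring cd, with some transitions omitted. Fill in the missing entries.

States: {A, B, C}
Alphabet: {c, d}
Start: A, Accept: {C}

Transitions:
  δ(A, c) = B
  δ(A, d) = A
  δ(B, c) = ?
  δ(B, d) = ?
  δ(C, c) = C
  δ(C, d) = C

From the language and accept set, identify what each state tracks — A: no c seen yet; B: seen a c, waiting for d; C: substring cd seen.
Each missing δ(q, a) is the state matching the new tracked value after reading a.
δ(B, c) = B; δ(B, d) = C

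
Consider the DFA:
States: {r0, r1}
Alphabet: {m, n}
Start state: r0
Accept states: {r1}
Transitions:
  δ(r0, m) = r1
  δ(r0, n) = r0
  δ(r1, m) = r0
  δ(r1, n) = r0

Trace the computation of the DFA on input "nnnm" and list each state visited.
read 'n': r0 → r0
  read 'n': r0 → r0
  read 'n': r0 → r0
  read 'm': r0 → r1
r0 -> r0 -> r0 -> r0 -> r1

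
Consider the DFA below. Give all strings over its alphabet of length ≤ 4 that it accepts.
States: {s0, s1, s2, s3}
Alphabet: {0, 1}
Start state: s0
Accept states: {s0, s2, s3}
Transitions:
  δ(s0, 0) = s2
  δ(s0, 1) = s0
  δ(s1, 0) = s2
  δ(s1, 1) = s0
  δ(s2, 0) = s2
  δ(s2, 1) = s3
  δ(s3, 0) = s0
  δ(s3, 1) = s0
ε, 0, 1, 00, 01, 10, 11, 000, 001, 010, 011, 100, 101, 110, 111, 0000, 0001, 0010, 0011, 0100, 0101, 0110, 0111, 1000, 1001, 1010, 1011, 1100, 1101, 1110, 1111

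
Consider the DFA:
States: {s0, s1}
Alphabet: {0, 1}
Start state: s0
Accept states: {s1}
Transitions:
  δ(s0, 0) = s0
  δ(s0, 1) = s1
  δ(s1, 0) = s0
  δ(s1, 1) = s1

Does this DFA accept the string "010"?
Processing string "010":
  s0 --0--> s0
  s0 --1--> s1
  s1 --0--> s0
Final state: s0
Accept states: {s1}
No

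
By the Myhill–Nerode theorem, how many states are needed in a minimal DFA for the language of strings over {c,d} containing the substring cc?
By Myhill–Nerode, count the distinguishable equivalence classes: 3 classes — one per longest suffix of the input that is a prefix of 'cc' (lengths 0 through 1), plus an absorbing 'already seen cc' class.
3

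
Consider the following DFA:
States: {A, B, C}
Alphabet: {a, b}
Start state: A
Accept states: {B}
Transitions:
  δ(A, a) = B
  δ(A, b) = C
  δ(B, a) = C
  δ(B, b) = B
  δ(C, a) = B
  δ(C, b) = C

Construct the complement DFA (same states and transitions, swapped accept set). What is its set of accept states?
Complement accept states = All states \ Original accept states
= {A, B, C} \ {B}
{A, C}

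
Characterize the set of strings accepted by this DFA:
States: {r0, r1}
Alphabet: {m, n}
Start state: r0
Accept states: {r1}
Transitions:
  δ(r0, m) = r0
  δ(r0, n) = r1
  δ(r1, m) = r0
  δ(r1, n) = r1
Testing a few strings:
  'mm' → reject
  'mnn' → accept
  'nm' → reject
  'nn' → accept
State roles: r0=last symbol not n; r1=last symbol is n
All strings over {m,n} ending with n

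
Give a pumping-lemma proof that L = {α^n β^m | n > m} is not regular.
Assume L is regular with pumping length p. Idea: pumping down the α-block drops the α-count to at most the β-count.
Choose s = α^(p+1) β^p ∈ L (|s| = 2p+1 ≥ p). By the pumping lemma, s = xyz with |xy| ≤ p, |y| > 0, so y = α^k with k ≥ 1. Take i = 0: xz = α^(p+1−k) β^p. Since k ≥ 1, p+1−k ≤ p, so the number of α's is no longer strictly greater than the number of β's, hence xz ∉ L.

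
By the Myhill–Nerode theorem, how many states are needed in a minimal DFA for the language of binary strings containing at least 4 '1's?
By Myhill–Nerode, count the distinguishable equivalence classes: 5 classes — having seen 0, 1, …, 3, or ≥4 copies of '1'; any two classes i < j (j ≤ 4) are distinguished by the string 1^(4−j), which takes class j to 4 copies (accepted) but leaves class i below 4 (rejected).
5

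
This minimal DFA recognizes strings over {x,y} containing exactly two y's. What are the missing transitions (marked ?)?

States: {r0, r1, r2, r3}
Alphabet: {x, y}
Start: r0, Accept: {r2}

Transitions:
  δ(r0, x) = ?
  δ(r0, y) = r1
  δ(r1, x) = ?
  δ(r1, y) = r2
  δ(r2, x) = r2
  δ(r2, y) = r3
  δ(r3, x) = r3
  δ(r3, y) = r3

From the language and accept set, identify what each state tracks — r0: zero y's; r1: one y; r2: two y's; r3: ≥ three y's (dead).
Each missing δ(q, a) is the state matching the new tracked value after reading a.
δ(r0, x) = r0; δ(r1, x) = r1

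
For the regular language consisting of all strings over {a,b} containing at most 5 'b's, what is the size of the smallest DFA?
By Myhill–Nerode, count the distinguishable equivalence classes: 7 classes — having seen 0, 1, …, 5, or >5 copies of 'b'; counts 0 through 5 are accepting and >5 is dead.
7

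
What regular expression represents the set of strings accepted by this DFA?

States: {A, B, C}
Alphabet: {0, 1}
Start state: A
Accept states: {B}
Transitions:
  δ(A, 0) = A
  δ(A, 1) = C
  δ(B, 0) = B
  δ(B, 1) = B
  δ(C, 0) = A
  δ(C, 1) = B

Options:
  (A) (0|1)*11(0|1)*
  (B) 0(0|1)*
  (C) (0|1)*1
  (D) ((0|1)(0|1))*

Check each option against the DFA on short strings; one disagreement eliminates an option:
  (A) (0|1)*11(0|1)*: agrees with the DFA on every string of length ≤ 6
  (B) 0(0|1)*: on '0' the DFA goes A → A and rejects (A ∉ Accept), but the regex matches it → eliminate
  (C) (0|1)*1: on '1' the DFA goes A → C and rejects (C ∉ Accept), but the regex matches it → eliminate
  (D) ((0|1)(0|1))*: on ε the DFA stays in A and rejects (A ∉ Accept), but the regex matches it → eliminate
Only (A) is consistent with the DFA.
(A) (0|1)*11(0|1)*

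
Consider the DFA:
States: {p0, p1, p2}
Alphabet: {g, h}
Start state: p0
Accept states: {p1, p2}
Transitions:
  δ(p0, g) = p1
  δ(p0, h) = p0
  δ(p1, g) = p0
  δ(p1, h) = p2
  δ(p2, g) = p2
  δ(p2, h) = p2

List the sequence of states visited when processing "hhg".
read 'h': p0 → p0
  read 'h': p0 → p0
  read 'g': p0 → p1
p0 -> p0 -> p0 -> p1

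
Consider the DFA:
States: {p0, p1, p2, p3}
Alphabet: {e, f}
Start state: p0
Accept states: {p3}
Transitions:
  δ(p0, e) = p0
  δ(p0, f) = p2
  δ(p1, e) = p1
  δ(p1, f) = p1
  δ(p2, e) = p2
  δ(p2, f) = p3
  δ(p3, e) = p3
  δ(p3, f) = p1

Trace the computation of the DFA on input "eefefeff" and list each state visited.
read 'e': p0 → p0
  read 'e': p0 → p0
  read 'f': p0 → p2
  read 'e': p2 → p2
  read 'f': p2 → p3
  read 'e': p3 → p3
  read 'f': p3 → p1
  read 'f': p1 → p1
p0 -> p0 -> p0 -> p2 -> p2 -> p3 -> p3 -> p1 -> p1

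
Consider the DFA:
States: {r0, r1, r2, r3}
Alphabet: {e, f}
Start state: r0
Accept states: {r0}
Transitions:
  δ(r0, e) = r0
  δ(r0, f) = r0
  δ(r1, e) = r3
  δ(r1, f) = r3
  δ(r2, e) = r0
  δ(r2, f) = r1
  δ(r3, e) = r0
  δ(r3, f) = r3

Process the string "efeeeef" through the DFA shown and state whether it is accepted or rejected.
Processing string "efeeeef":
  r0 --e--> r0
  r0 --f--> r0
  r0 --e--> r0
  r0 --e--> r0
  r0 --e--> r0
  r0 --e--> r0
  r0 --f--> r0
Final state: r0
Accept states: {r0}
Yes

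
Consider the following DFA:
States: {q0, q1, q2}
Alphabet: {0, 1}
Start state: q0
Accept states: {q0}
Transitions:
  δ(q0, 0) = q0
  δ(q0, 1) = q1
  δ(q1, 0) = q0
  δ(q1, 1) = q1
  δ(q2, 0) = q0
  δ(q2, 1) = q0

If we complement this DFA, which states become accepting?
Complement accept states = All states \ Original accept states
= {q0, q1, q2} \ {q0}
{q1, q2}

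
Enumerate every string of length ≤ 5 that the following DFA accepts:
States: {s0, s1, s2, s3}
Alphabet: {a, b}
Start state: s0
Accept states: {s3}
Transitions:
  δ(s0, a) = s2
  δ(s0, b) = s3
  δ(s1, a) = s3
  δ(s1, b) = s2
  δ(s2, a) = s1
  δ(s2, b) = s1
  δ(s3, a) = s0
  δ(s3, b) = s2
b, aaa, aba, bab, bbaa, bbba, aaaab, aabaa, aabba, abaab, abbaa, abbba, baaaa, baaba, babab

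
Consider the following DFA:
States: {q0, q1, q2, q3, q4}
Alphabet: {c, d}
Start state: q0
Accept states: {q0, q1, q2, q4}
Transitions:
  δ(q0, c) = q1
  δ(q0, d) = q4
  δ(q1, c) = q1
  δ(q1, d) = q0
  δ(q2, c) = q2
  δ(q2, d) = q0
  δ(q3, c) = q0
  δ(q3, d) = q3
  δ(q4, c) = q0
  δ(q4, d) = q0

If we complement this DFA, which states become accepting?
Complement accept states = All states \ Original accept states
= {q0, q1, q2, q3, q4} \ {q0, q1, q2, q4}
{q3}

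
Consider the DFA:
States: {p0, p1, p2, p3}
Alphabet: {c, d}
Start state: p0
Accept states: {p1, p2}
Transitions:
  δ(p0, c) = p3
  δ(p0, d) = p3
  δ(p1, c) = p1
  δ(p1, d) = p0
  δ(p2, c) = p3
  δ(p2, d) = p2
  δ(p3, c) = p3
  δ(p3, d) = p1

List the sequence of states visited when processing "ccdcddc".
read 'c': p0 → p3
  read 'c': p3 → p3
  read 'd': p3 → p1
  read 'c': p1 → p1
  read 'd': p1 → p0
  read 'd': p0 → p3
  read 'c': p3 → p3
p0 -> p3 -> p3 -> p1 -> p1 -> p0 -> p3 -> p3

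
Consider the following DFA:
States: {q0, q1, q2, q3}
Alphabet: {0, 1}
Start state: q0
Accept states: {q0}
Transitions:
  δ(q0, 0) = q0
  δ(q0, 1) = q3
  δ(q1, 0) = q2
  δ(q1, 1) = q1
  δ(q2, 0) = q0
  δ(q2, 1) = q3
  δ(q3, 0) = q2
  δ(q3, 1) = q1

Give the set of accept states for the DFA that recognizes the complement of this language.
Complement accept states = All states \ Original accept states
= {q0, q1, q2, q3} \ {q0}
{q1, q2, q3}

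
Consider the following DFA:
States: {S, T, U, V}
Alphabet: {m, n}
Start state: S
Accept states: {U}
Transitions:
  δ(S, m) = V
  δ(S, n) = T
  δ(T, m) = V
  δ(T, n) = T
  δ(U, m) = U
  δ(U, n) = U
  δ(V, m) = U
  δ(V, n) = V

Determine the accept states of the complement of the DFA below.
Complement accept states = All states \ Original accept states
= {S, T, U, V} \ {U}
{S, T, V}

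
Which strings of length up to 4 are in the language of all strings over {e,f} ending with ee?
ee, eee, fee, eeee, efee, feee, ffee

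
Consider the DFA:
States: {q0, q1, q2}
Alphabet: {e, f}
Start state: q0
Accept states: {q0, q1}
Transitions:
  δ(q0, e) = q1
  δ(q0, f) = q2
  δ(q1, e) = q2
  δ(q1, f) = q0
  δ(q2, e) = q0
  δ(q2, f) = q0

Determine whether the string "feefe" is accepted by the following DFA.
Processing string "feefe":
  q0 --f--> q2
  q2 --e--> q0
  q0 --e--> q1
  q1 --f--> q0
  q0 --e--> q1
Final state: q1
Accept states: {q0, q1}
Yes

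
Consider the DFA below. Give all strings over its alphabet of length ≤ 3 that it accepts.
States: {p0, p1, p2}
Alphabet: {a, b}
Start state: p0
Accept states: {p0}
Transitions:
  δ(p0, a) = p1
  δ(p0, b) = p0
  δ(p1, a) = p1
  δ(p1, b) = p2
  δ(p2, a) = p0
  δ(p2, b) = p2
ε, b, bb, aba, bbb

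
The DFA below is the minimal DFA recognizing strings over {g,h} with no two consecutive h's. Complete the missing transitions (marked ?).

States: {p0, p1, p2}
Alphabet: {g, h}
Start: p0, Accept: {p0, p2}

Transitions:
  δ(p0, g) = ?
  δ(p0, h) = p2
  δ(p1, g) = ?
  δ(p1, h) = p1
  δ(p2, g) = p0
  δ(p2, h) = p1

From the language and accept set, identify what each state tracks — p0: last symbol not h (ok); p1: saw hh (dead); p2: last symbol h (ok).
Each missing δ(q, a) is the state matching the new tracked value after reading a.
δ(p0, g) = p0; δ(p1, g) = p1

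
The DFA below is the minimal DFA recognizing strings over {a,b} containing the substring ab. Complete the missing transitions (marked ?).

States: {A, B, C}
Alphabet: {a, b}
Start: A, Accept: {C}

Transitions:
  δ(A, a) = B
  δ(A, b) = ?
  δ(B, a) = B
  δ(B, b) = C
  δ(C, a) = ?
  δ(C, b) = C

From the language and accept set, identify what each state tracks — A: no a seen yet; B: seen a a, waiting for b; C: substring ab seen.
Each missing δ(q, a) is the state matching the new tracked value after reading a.
δ(A, b) = A; δ(C, a) = C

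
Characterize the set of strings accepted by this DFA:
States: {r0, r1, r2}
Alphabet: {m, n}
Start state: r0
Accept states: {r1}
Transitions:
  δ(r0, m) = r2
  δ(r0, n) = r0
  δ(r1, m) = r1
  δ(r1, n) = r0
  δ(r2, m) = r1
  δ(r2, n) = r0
Testing a few strings:
  'nnm' → reject
  'm' → reject
  'n' → reject
  'mmn' → reject
State roles: r0=last symbol not m; r1=two trailing m's; r2=one trailing m
All strings over {m,n} ending with mm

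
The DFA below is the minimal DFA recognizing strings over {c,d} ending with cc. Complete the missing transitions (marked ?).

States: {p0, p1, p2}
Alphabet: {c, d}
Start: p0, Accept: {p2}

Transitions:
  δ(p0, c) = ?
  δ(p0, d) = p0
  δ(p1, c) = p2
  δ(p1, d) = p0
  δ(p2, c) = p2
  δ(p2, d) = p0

From the language and accept set, identify what each state tracks — p0: last symbol not c; p1: one trailing c; p2: two trailing c's.
Each missing δ(q, a) is the state matching the new tracked value after reading a.
δ(p0, c) = p1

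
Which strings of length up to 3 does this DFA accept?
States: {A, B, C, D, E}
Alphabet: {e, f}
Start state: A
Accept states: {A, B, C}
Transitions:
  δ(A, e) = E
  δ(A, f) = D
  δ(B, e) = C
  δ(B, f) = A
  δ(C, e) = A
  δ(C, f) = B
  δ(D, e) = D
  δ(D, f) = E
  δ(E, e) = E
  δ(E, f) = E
ε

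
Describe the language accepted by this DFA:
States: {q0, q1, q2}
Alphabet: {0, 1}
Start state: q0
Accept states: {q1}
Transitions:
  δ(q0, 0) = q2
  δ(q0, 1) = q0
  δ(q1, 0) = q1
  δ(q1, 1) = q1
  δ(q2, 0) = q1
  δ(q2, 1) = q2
Testing a few strings:
  '1110' → reject
  '10' → reject
  '1101' → reject
  '1' → reject
State roles: q0=zero 0's seen; q1=≥ two 0's seen; q2=one 0 seen
All binary strings containing at least two 0's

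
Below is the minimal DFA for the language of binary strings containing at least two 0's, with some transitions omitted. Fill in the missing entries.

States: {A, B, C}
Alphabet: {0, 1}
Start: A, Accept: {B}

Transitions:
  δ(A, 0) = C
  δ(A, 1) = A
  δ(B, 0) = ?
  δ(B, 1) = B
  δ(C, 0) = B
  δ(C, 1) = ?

From the language and accept set, identify what each state tracks — A: zero 0's seen; B: ≥ two 0's seen; C: one 0 seen.
Each missing δ(q, a) is the state matching the new tracked value after reading a.
δ(B, 0) = B; δ(C, 1) = C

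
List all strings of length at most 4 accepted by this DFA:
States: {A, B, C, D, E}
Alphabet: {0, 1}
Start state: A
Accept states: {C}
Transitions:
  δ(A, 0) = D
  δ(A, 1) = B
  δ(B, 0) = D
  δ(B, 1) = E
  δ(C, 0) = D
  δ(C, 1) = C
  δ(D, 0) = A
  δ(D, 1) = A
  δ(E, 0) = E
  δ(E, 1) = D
None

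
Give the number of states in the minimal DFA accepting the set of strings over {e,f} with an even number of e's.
By Myhill–Nerode, count the distinguishable equivalence classes: two classes — parity of the count of e's.
2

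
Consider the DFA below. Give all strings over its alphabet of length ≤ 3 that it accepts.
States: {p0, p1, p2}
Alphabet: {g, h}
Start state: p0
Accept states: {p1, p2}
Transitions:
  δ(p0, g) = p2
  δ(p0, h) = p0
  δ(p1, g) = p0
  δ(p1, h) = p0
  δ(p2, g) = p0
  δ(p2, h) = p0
g, hg, ggg, ghg, hhg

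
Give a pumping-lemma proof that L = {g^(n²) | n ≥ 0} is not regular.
Assume L is regular with pumping length p. Idea: pumping adds a fixed amount, but gaps between consecutive squares grow.
Choose s = g^(p²) (length p² ≥ p). By the pumping lemma, s = xyz with |xy| ≤ p, |y| > 0, so |y| = k with 1 ≤ k ≤ p. Then |xy²z| = p²+k. Since p² < p²+k ≤ p²+p < (p+1)², the length p²+k lies strictly between consecutive squares, so it is not a perfect square and xy²z ∉ L.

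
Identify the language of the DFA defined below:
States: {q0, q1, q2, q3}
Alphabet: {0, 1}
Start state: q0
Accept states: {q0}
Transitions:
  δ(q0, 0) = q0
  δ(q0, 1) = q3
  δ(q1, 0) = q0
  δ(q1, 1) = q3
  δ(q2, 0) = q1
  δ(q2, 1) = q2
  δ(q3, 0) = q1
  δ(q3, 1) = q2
Testing a few strings:
  '011' → reject
  '1' → reject
  '10' → reject
  '0' → accept
State roles: q0=value ≡ 0 (mod 4); q1=value ≡ 2 (mod 4); q2=value ≡ 3 (mod 4); q3=value ≡ 1 (mod 4)
All binary strings representing a multiple of 4 (read in base 2; leading zeros allowed and ε counts as 0)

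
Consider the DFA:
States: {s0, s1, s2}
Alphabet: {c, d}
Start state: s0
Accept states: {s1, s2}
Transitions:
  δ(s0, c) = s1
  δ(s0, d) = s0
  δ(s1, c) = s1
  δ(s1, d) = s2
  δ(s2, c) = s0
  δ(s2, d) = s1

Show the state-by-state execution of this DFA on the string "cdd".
read 'c': s0 → s1
  read 'd': s1 → s2
  read 'd': s2 → s1
s0 -> s1 -> s2 -> s1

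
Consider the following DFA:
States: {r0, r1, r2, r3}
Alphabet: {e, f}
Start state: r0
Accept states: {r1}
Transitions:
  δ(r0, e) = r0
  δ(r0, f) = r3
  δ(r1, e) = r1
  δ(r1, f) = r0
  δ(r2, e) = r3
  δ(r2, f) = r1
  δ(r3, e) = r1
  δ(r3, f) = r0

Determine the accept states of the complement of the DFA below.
Complement accept states = All states \ Original accept states
= {r0, r1, r2, r3} \ {r1}
{r0, r2, r3}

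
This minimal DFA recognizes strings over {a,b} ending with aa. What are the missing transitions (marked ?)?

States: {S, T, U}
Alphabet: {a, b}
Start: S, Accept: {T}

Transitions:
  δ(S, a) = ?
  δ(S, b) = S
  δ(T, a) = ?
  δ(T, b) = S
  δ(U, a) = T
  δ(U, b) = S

From the language and accept set, identify what each state tracks — S: last symbol not a; T: two trailing a's; U: one trailing a.
Each missing δ(q, a) is the state matching the new tracked value after reading a.
δ(S, a) = U; δ(T, a) = T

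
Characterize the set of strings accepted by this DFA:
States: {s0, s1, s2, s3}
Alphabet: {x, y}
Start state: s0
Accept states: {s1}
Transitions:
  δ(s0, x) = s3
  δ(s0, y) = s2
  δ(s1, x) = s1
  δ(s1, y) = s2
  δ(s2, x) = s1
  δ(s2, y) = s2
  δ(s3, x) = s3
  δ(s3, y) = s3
Testing a few strings:
  'y' → reject
  'xy' → reject
  'xx' → reject
  'xxyy' → reject
State roles: s0=no input read; s1=started with y, last symbol x; s2=started with y, last symbol y; s3=started with x (dead)
All strings over {x,y} that start with y and end with x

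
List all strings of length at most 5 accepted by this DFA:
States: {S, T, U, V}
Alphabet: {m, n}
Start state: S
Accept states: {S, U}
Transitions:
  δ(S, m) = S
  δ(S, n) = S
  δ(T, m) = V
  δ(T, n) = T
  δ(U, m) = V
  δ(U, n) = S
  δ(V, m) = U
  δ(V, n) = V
ε, m, n, mm, mn, nm, nn, mmm, mmn, mnm, mnn, nmm, nmn, nnm, nnn, mmmm, mmmn, mmnm, mmnn, mnmm, mnmn, mnnm, mnnn, nmmm, nmmn, nmnm, nmnn, nnmm, nnmn, nnnm, nnnn, mmmmm, mmmmn, mmmnm, mmmnn, mmnmm, mmnmn, mmnnm, mmnnn, mnmmm, mnmmn, mnmnm, mnmnn, mnnmm, mnnmn, mnnnm, mnnnn, nmmmm, nmmmn, nmmnm, nmmnn, nmnmm, nmnmn, nmnnm, nmnnn, nnmmm, nnmmn, nnmnm, nnmnn, nnnmm, nnnmn, nnnnm, nnnnn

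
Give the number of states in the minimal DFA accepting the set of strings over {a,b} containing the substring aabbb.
By Myhill–Nerode, count the distinguishable equivalence classes: 6 classes — one per longest suffix of the input that is a prefix of 'aabbb' (lengths 0 through 4), plus an absorbing 'already seen aabbb' class.
6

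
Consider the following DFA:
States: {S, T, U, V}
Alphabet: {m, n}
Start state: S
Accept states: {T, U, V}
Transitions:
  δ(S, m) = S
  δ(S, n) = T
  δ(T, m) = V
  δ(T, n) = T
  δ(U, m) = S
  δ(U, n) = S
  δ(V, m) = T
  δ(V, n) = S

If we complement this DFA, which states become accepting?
Complement accept states = All states \ Original accept states
= {S, T, U, V} \ {T, U, V}
{S}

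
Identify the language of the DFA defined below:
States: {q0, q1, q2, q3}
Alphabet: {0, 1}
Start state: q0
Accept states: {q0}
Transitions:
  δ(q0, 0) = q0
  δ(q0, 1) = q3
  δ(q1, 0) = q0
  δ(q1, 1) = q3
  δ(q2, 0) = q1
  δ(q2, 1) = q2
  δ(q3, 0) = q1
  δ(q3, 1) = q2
Testing a few strings:
  '10' → reject
  '1' → reject
  '101' → reject
  '010' → reject
State roles: q0=value ≡ 0 (mod 4); q1=value ≡ 2 (mod 4); q2=value ≡ 3 (mod 4); q3=value ≡ 1 (mod 4)
All binary strings representing a multiple of 4 (read in base 2; leading zeros allowed and ε counts as 0)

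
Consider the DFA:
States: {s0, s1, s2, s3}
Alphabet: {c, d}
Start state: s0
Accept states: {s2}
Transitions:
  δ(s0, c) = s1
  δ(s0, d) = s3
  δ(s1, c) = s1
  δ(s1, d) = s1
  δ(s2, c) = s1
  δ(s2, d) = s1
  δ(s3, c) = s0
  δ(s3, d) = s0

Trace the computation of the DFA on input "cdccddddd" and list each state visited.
read 'c': s0 → s1
  read 'd': s1 → s1
  read 'c': s1 → s1
  read 'c': s1 → s1
  read 'd': s1 → s1
  read 'd': s1 → s1
  read 'd': s1 → s1
  read 'd': s1 → s1
  read 'd': s1 → s1
s0 -> s1 -> s1 -> s1 -> s1 -> s1 -> s1 -> s1 -> s1 -> s1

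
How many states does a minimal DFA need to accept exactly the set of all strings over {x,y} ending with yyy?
By Myhill–Nerode, count the distinguishable equivalence classes: 4 classes — one per longest suffix of the input that is a prefix of 'yyy' (lengths 0 through 3); only the length-3 class is accepting.
4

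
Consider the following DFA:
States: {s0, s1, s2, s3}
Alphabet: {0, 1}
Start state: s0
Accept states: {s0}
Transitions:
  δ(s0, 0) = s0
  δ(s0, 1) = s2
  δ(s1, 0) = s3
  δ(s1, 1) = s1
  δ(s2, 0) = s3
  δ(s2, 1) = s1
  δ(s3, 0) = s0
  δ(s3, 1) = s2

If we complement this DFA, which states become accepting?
Complement accept states = All states \ Original accept states
= {s0, s1, s2, s3} \ {s0}
{s1, s2, s3}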